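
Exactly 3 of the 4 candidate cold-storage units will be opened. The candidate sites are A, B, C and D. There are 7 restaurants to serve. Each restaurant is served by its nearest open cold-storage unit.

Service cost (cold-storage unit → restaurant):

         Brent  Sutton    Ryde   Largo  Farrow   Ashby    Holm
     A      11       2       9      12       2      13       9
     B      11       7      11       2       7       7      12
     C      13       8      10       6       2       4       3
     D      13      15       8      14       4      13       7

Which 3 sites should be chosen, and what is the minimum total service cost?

With exactly 3 open, each restaurant uses its cheapest among the chosen.
{A, B, C}: Brent→A 11, Sutton→A 2, Ryde→A 9, Largo→B 2, Farrow→A 2, Ashby→C 4, Holm→C 3. Service cost 33.
{A, C, D}: service cost 36
{B, C, D}: service cost 37
Among all 4 size-3 choices, {A, B, C} is lowest.

Choose A, B and C; total service cost 33.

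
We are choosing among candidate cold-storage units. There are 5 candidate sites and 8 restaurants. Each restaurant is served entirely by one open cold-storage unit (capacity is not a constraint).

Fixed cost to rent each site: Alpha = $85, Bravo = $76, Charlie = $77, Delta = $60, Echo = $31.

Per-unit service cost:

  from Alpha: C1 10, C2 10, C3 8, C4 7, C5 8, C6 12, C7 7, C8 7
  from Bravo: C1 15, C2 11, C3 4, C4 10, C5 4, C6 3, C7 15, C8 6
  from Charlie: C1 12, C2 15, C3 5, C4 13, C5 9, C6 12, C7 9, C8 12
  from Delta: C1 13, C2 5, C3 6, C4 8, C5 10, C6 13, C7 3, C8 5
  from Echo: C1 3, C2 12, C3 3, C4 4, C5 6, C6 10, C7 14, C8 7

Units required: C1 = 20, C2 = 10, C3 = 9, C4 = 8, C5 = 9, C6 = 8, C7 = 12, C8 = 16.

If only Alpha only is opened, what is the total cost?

Total cost: 877

Each restaurant is assigned to its cheapest site among the open ones.
{Alpha}: C1→Alpha 10·20=200, C2→Alpha 10·10=100, C3→Alpha 8·9=72, C4→Alpha 7·8=56, C5→Alpha 8·9=72, C6→Alpha 12·8=96, C7→Alpha 7·12=84, C8→Alpha 7·16=112. Service 792; fixed 85; total 877.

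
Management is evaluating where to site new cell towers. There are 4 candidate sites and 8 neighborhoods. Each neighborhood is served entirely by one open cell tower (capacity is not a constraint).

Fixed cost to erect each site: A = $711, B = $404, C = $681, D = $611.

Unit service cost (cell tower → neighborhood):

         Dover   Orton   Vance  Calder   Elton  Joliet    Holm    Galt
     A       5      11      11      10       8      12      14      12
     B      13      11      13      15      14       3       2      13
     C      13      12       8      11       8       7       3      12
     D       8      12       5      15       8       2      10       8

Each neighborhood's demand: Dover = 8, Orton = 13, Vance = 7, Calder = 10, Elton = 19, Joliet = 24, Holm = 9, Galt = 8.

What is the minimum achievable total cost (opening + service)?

For any fixed open set, each neighborhood goes to its cheapest open site; total = fixed + service.
{B}: Dover→B 13·8=104, Orton→B 11·13=143, Vance→B 13·7=91, Calder→B 15·10=150, Elton→B 14·19=266, Joliet→B 3·24=72, Holm→B 2·9=18, Galt→B 13·8=104. Service 948; fixed 404; total 1352.
{D}: service 759 + fixed 611 = 1370
{C}: Dover→C 13·8=104, Orton→C 12·13=156, Vance→C 8·7=56, Calder→C 11·10=110, Elton→C 8·19=152, Joliet→C 7·24=168, Holm→C 3·9=27, Galt→C 12·8=96. Service 869; fixed 681; total 1550.
{A, B, C, D}: service 600 + fixed 2407 = 3007
No other subset beats 1352.

Minimum total cost: 1352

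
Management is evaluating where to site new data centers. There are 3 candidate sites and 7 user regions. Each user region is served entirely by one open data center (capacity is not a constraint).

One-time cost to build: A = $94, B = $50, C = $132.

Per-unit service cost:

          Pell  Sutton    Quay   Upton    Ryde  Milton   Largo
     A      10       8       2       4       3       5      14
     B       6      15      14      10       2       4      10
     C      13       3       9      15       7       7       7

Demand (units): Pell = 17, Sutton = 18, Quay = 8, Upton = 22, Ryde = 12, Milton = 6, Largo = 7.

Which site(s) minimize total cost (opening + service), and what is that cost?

For any fixed open set, each user region goes to its cheapest open site; total = fixed + service.
{A, B}: Pell→B 6·17=102, Sutton→A 8·18=144, Quay→A 2·8=16, Upton→A 4·22=88, Ryde→B 2·12=24, Milton→B 4·6=24, Largo→B 10·7=70. Service 468; fixed 144; total 612.
{A, B, C}: service 357 + fixed 276 = 633
{A, C}: service 443 + fixed 226 = 669
{B}: Pell→B 6·17=102, Sutton→B 15·18=270, Quay→B 14·8=112, Upton→B 10·22=220, Ryde→B 2·12=24, Milton→B 4·6=24, Largo→B 10·7=70. Service 822; fixed 50; total 872.
No other subset beats 612.

Open A and B; minimum total cost 612.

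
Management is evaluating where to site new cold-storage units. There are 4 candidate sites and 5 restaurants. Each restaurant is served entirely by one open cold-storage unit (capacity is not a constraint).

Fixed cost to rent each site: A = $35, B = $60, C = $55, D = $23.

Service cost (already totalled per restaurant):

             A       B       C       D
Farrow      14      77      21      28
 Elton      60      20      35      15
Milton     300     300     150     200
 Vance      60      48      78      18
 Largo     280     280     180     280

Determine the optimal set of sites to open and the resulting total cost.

For any fixed open set, each restaurant goes to its cheapest open site; total = fixed + service.
{C, D}: Farrow→C 21, Elton→D 15, Milton→C 150, Vance→D 18, Largo→C 180. Service 384; fixed 78; total 462.
{A, C, D}: service 377 + fixed 113 = 490
{C}: service 464 + fixed 55 = 519
{A, B, C, D}: Farrow→A 14, Elton→D 15, Milton→C 150, Vance→D 18, Largo→C 180. Service 377; fixed 173; total 550.
(All 15 nonempty subsets were checked; C and D is lowest.)

Open C and D; minimum total cost 462.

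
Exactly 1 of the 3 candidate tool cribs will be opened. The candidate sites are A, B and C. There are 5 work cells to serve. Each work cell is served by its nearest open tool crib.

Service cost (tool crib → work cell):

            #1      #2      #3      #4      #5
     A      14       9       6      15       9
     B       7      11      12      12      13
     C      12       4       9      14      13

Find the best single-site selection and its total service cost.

With exactly 1 open, each work cell uses its cheapest among the chosen.
{C}: #1→C 12, #2→C 4, #3→C 9, #4→C 14, #5→C 13. Service cost 52.
{A}: service cost 53
{B}: service cost 55
Among all 3 size-1 choices, {C} is lowest.

Choose C only; total service cost 52.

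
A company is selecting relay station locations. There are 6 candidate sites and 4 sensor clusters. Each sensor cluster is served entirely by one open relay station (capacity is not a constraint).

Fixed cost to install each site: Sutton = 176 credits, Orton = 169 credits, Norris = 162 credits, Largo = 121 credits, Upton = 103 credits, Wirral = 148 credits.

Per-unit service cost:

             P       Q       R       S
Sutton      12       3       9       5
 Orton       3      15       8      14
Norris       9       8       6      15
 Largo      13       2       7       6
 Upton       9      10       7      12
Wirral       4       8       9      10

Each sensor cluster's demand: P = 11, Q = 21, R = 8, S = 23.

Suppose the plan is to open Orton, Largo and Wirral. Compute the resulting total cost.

Each sensor cluster is assigned to its cheapest site among the open ones.
{Orton, Largo, Wirral}: P→Orton 3·11=33, Q→Largo 2·21=42, R→Largo 7·8=56, S→Largo 6·23=138. Service 269; fixed 438; total 707.

Total cost: 707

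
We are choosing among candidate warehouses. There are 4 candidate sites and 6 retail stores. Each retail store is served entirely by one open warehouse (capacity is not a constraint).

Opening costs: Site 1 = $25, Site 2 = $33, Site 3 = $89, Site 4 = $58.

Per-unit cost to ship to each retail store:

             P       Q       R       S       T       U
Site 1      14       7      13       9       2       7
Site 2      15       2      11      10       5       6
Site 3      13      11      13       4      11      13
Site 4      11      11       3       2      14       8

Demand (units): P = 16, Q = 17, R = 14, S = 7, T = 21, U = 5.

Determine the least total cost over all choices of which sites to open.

Minimum total cost: 454

For any fixed open set, each retail store goes to its cheapest open site; total = fixed + service.
{Site 1, Site 2, Site 4}: P→Site 4 11·16=176, Q→Site 2 2·17=34, R→Site 4 3·14=42, S→Site 4 2·7=14, T→Site 1 2·21=42, U→Site 2 6·5=30. Service 338; fixed 116; total 454.
{Site 2, Site 4}: P→Site 4 11·16=176, Q→Site 2 2·17=34, R→Site 4 3·14=42, S→Site 4 2·7=14, T→Site 2 5·21=105, U→Site 2 6·5=30. Service 401; fixed 91; total 492.
{Site 1, Site 4}: P→Site 4 11·16=176, Q→Site 1 7·17=119, R→Site 4 3·14=42, S→Site 4 2·7=14, T→Site 1 2·21=42, U→Site 1 7·5=35. Service 428; fixed 83; total 511.
{Site 1, Site 2, Site 3, Site 4}: service 338 + fixed 205 = 543
No other subset beats 454.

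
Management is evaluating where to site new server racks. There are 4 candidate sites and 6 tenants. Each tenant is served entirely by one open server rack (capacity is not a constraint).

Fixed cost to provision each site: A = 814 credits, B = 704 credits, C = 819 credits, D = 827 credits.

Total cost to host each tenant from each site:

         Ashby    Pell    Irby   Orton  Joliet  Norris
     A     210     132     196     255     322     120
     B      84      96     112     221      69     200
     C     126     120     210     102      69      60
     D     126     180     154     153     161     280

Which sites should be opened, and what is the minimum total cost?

For any fixed open set, each tenant goes to its cheapest open site; total = fixed + service.
{B}: Ashby→B 84, Pell→B 96, Irby→B 112, Orton→B 221, Joliet→B 69, Norris→B 200. Service 782; fixed 704; total 1486.
{C}: service 687 + fixed 819 = 1506
{D}: service 1054 + fixed 827 = 1881
{A, B, C, D}: service 523 + fixed 3164 = 3687
No other subset beats 1486.

Open B only; minimum total cost 1486.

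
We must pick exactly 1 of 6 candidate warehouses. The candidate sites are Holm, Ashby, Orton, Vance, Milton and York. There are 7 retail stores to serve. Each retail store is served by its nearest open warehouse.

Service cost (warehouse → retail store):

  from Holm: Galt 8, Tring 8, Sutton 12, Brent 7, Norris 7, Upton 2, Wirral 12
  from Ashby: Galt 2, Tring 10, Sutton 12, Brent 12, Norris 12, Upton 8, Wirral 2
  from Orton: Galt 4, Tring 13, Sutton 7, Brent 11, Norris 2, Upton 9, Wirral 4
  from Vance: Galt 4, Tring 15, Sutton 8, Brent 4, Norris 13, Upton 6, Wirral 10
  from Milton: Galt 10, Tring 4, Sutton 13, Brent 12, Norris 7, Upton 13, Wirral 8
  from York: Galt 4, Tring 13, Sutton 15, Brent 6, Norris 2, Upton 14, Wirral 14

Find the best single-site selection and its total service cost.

Choose Orton only; total service cost 50.

With exactly 1 open, each retail store uses its cheapest among the chosen.
{Orton}: Galt→Orton 4, Tring→Orton 13, Sutton→Orton 7, Brent→Orton 11, Norris→Orton 2, Upton→Orton 9, Wirral→Orton 4. Service cost 50.
{Holm}: service cost 56
{Ashby}: service cost 58
Among all 6 size-1 choices, {Orton} is lowest.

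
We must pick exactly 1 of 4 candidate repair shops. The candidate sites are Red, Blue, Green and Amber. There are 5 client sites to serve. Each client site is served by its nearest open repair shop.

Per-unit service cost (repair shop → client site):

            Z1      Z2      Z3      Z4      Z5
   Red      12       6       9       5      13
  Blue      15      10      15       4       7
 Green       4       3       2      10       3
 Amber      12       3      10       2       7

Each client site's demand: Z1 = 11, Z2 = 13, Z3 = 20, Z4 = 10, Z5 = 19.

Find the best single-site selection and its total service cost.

Choose Green only; total service cost 280.

With exactly 1 open, each client site uses its cheapest among the chosen.
{Green}: Z1→Green 4·11=44, Z2→Green 3·13=39, Z3→Green 2·20=40, Z4→Green 10·10=100, Z5→Green 3·19=57. Service cost 280.
{Amber}: service cost 524
{Red}: service cost 687
Among all 4 size-1 choices, {Green} is lowest.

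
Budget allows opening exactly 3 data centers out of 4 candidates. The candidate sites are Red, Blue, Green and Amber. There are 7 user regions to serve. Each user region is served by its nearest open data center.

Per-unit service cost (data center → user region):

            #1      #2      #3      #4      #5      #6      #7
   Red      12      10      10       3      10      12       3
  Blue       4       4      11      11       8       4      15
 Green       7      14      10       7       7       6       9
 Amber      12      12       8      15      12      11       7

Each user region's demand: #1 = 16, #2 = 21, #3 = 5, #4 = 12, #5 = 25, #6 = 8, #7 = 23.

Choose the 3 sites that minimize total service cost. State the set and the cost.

Choose Red, Blue and Green; total service cost 510.

With exactly 3 open, each user region uses its cheapest among the chosen.
{Red, Blue, Green}: #1→Blue 4·16=64, #2→Blue 4·21=84, #3→Red 10·5=50, #4→Red 3·12=36, #5→Green 7·25=175, #6→Blue 4·8=32, #7→Red 3·23=69. Service cost 510.
{Red, Blue, Amber}: service cost 525
{Blue, Green, Amber}: service cost 640
Among all 4 size-3 choices, {Red, Blue, Green} is lowest.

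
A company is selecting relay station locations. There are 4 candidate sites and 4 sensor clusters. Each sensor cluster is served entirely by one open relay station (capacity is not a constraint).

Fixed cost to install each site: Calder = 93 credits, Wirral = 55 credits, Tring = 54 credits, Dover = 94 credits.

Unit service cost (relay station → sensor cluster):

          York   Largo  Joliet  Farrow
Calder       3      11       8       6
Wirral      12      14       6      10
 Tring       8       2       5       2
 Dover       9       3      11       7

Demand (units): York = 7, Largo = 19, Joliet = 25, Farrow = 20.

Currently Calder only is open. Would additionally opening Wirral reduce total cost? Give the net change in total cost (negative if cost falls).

No — net change +5 (cost rises by 5).

Current service cost with {Calder}: 550.
Adding Wirral: each sensor cluster re-picks its cheapest; new service cost 500, saving 50.
Extra fixed cost: 55. Net change = 55 − 50 = 5.
(Totals: 643 → 648.)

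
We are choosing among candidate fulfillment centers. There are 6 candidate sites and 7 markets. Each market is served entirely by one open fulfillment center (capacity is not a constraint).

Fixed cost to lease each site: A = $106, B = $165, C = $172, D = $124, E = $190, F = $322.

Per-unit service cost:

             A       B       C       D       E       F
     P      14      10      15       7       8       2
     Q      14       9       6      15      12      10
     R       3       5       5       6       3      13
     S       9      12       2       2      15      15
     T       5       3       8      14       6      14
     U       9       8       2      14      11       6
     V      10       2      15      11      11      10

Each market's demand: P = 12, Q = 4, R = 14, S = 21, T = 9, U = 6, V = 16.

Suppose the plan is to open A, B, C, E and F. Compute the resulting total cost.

Each market is assigned to its cheapest site among the open ones.
{A, B, C, E, F}: P→F 2·12=24, Q→C 6·4=24, R→A 3·14=42, S→C 2·21=42, T→B 3·9=27, U→C 2·6=12, V→B 2·16=32. Service 203; fixed 955; total 1158.

Total cost: 1158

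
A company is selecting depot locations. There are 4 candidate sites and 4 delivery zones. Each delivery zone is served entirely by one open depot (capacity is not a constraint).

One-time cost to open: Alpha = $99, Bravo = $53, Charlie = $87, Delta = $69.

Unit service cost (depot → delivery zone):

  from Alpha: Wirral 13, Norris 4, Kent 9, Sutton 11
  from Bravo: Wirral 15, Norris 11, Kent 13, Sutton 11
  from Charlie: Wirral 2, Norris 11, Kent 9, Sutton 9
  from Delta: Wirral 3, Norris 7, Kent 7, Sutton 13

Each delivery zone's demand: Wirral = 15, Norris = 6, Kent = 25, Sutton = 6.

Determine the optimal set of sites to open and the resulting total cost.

Open Delta only; minimum total cost 409.

For any fixed open set, each delivery zone goes to its cheapest open site; total = fixed + service.
{Delta}: Wirral→Delta 3·15=45, Norris→Delta 7·6=42, Kent→Delta 7·25=175, Sutton→Delta 13·6=78. Service 340; fixed 69; total 409.
{Bravo, Delta}: service 328 + fixed 122 = 450
{Charlie, Delta}: service 301 + fixed 156 = 457
{Alpha, Bravo, Charlie, Delta}: service 283 + fixed 308 = 591
(All 15 nonempty subsets were checked; Delta only is lowest.)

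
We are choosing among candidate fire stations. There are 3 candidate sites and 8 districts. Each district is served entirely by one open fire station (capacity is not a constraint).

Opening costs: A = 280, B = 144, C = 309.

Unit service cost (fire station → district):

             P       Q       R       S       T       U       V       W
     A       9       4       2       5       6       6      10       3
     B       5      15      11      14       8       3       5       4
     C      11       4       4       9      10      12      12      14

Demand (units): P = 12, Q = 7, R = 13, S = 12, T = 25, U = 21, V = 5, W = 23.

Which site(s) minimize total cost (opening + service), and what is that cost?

Open A only; minimum total cost 897.

For any fixed open set, each district goes to its cheapest open site; total = fixed + service.
{A}: P→A 9·12=108, Q→A 4·7=28, R→A 2·13=26, S→A 5·12=60, T→A 6·25=150, U→A 6·21=126, V→A 10·5=50, W→A 3·23=69. Service 617; fixed 280; total 897.
{A, B}: service 481 + fixed 424 = 905
{B}: P→B 5·12=60, Q→B 15·7=105, R→B 11·13=143, S→B 14·12=168, T→B 8·25=200, U→B 3·21=63, V→B 5·5=25, W→B 4·23=92. Service 856; fixed 144; total 1000.
{A, B, C}: service 481 + fixed 733 = 1214
(All 7 nonempty subsets were checked; A only is lowest.)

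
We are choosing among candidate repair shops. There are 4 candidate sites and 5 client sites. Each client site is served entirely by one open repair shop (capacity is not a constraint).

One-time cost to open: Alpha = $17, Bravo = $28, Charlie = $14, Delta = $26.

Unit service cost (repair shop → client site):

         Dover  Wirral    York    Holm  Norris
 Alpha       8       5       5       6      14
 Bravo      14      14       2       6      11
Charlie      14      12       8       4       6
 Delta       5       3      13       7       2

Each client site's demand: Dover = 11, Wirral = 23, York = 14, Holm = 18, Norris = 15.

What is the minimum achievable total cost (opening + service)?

Minimum total cost: 322

For any fixed open set, each client site goes to its cheapest open site; total = fixed + service.
{Bravo, Charlie, Delta}: Dover→Delta 5·11=55, Wirral→Delta 3·23=69, York→Bravo 2·14=28, Holm→Charlie 4·18=72, Norris→Delta 2·15=30. Service 254; fixed 68; total 322.
{Alpha, Bravo, Charlie, Delta}: Dover→Delta 5·11=55, Wirral→Delta 3·23=69, York→Bravo 2·14=28, Holm→Charlie 4·18=72, Norris→Delta 2·15=30. Service 254; fixed 85; total 339.
{Bravo, Delta}: service 290 + fixed 54 = 344
{Charlie}: service 704 + fixed 14 = 718
(All 15 nonempty subsets were checked; Bravo, Charlie and Delta is lowest.)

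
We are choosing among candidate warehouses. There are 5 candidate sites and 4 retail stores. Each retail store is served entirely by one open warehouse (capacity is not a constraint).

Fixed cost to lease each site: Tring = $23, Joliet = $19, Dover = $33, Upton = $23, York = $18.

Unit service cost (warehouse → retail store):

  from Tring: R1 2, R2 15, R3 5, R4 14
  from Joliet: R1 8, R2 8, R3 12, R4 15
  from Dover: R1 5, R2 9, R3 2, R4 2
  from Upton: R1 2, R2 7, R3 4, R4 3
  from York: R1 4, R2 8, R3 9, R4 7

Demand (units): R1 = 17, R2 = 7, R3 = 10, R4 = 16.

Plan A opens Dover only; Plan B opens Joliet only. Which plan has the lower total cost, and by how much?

Plan A is cheaper by 338.

Plan A: {Dover}: R1→Dover 5·17=85, R2→Dover 9·7=63, R3→Dover 2·10=20, R4→Dover 2·16=32. Service 200; fixed 33; total 233.
Plan B: {Joliet}: R1→Joliet 8·17=136, R2→Joliet 8·7=56, R3→Joliet 12·10=120, R4→Joliet 15·16=240. Service 552; fixed 19; total 571.
Difference: |233 − 571| = 338.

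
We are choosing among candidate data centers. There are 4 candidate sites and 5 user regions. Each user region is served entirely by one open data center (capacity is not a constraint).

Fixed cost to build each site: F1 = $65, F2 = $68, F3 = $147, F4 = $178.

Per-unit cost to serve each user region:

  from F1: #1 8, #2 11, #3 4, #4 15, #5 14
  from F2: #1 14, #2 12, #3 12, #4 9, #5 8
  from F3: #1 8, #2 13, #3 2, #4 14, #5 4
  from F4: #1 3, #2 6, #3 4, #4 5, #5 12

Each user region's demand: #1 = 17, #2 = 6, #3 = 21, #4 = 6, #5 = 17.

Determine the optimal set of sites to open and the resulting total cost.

For any fixed open set, each user region goes to its cheapest open site; total = fixed + service.
{F3, F4}: #1→F4 3·17=51, #2→F4 6·6=36, #3→F3 2·21=42, #4→F4 5·6=30, #5→F3 4·17=68. Service 227; fixed 325; total 552.
{F3}: service 408 + fixed 147 = 555
{F2, F4}: #1→F4 3·17=51, #2→F4 6·6=36, #3→F4 4·21=84, #4→F4 5·6=30, #5→F2 8·17=136. Service 337; fixed 246; total 583.
{F1, F2, F3, F4}: service 227 + fixed 458 = 685
(All 15 nonempty subsets were checked; F3 and F4 is lowest.)

Open F3 and F4; minimum total cost 552.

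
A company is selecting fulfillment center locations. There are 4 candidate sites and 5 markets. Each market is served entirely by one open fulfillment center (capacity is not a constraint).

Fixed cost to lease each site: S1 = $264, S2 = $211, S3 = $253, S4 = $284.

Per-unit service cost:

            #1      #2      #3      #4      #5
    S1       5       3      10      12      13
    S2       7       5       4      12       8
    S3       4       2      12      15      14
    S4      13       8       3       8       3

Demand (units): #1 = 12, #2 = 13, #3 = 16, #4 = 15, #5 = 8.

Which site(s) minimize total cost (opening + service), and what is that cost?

Open S2 only; minimum total cost 668.

For any fixed open set, each market goes to its cheapest open site; total = fixed + service.
{S2}: #1→S2 7·12=84, #2→S2 5·13=65, #3→S2 4·16=64, #4→S2 12·15=180, #5→S2 8·8=64. Service 457; fixed 211; total 668.
{S4}: #1→S4 13·12=156, #2→S4 8·13=104, #3→S4 3·16=48, #4→S4 8·15=120, #5→S4 3·8=24. Service 452; fixed 284; total 736.
{S3, S4}: service 266 + fixed 537 = 803
{S1, S2, S3, S4}: service 266 + fixed 1012 = 1278
No other subset beats 668.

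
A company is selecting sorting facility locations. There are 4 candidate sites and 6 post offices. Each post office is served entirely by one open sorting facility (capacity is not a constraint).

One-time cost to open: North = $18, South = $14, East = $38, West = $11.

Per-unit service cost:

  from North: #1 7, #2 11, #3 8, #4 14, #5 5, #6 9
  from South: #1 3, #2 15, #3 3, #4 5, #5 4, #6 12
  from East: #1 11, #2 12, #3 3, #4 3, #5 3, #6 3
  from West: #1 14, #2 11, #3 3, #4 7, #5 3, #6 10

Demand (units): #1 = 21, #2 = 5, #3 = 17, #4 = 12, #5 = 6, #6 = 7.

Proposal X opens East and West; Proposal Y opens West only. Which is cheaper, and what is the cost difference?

Proposal X: {East, West}: #1→East 11·21=231, #2→West 11·5=55, #3→East 3·17=51, #4→East 3·12=36, #5→East 3·6=18, #6→East 3·7=21. Service 412; fixed 49; total 461.
Proposal Y: {West}: #1→West 14·21=294, #2→West 11·5=55, #3→West 3·17=51, #4→West 7·12=84, #5→West 3·6=18, #6→West 10·7=70. Service 572; fixed 11; total 583.
Difference: |461 − 583| = 122.

Proposal X is cheaper by 122.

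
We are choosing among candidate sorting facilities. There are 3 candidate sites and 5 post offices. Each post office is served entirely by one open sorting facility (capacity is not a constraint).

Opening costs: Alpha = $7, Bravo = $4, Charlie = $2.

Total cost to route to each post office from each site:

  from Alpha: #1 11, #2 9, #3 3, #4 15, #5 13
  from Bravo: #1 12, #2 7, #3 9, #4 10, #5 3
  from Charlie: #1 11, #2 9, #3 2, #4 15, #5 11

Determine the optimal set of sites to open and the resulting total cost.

For any fixed open set, each post office goes to its cheapest open site; total = fixed + service.
{Bravo, Charlie}: #1→Charlie 11, #2→Bravo 7, #3→Charlie 2, #4→Bravo 10, #5→Bravo 3. Service 33; fixed 6; total 39.
{Alpha, Bravo}: service 34 + fixed 11 = 45
{Bravo}: service 41 + fixed 4 = 45
{Alpha, Bravo, Charlie}: #1→Alpha 11, #2→Bravo 7, #3→Charlie 2, #4→Bravo 10, #5→Bravo 3. Service 33; fixed 13; total 46.
(All 7 nonempty subsets were checked; Bravo and Charlie is lowest.)

Open Bravo and Charlie; minimum total cost 39.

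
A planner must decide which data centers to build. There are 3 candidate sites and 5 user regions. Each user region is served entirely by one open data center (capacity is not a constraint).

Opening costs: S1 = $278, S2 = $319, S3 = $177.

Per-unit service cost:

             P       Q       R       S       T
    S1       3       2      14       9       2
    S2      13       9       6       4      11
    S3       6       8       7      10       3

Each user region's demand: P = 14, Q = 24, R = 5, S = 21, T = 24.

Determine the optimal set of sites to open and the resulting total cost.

Open S1 only; minimum total cost 675.

For any fixed open set, each user region goes to its cheapest open site; total = fixed + service.
{S1}: P→S1 3·14=42, Q→S1 2·24=48, R→S1 14·5=70, S→S1 9·21=189, T→S1 2·24=48. Service 397; fixed 278; total 675.
{S3}: service 593 + fixed 177 = 770
{S1, S3}: P→S1 3·14=42, Q→S1 2·24=48, R→S3 7·5=35, S→S1 9·21=189, T→S1 2·24=48. Service 362; fixed 455; total 817.
{S1, S2, S3}: service 252 + fixed 774 = 1026
(All 7 nonempty subsets were checked; S1 only is lowest.)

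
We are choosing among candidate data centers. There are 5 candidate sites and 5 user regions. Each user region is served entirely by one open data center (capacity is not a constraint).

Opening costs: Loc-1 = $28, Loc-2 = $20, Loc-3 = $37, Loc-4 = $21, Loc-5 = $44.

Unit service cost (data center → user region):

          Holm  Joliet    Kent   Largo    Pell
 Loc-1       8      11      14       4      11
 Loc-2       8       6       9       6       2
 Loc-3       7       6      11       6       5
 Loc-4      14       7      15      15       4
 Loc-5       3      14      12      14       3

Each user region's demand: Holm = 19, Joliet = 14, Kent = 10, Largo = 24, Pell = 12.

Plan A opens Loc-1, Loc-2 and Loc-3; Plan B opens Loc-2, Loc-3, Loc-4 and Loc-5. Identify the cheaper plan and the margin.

Plan A is cheaper by 9.

Plan A: {Loc-1, Loc-2, Loc-3}: Holm→Loc-3 7·19=133, Joliet→Loc-2 6·14=84, Kent→Loc-2 9·10=90, Largo→Loc-1 4·24=96, Pell→Loc-2 2·12=24. Service 427; fixed 85; total 512.
Plan B: {Loc-2, Loc-3, Loc-4, Loc-5}: Holm→Loc-5 3·19=57, Joliet→Loc-2 6·14=84, Kent→Loc-2 9·10=90, Largo→Loc-2 6·24=144, Pell→Loc-2 2·12=24. Service 399; fixed 122; total 521.
Difference: |512 − 521| = 9.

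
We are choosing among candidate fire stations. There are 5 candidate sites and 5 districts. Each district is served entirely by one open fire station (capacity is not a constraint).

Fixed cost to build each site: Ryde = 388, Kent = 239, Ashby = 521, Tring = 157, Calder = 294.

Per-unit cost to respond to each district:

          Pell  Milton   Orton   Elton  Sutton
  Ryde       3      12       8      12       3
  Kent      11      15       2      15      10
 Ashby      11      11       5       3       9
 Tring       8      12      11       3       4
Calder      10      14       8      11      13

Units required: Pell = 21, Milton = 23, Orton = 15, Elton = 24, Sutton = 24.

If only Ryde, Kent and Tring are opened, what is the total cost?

Total cost: 1297

Each district is assigned to its cheapest site among the open ones.
{Ryde, Kent, Tring}: Pell→Ryde 3·21=63, Milton→Ryde 12·23=276, Orton→Kent 2·15=30, Elton→Tring 3·24=72, Sutton→Ryde 3·24=72. Service 513; fixed 784; total 1297.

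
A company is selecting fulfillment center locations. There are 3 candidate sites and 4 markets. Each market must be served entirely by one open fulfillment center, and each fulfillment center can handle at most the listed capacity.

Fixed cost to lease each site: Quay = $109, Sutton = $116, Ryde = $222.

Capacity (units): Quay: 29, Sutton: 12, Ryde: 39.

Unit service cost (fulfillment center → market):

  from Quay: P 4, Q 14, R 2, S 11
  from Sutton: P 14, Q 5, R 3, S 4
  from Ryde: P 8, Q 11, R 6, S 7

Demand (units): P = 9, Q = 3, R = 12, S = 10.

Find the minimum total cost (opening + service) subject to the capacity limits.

Open {Quay, Sutton}: P→Quay 4·9=36, Q→Quay 14·3=42, R→Quay 2·12=24, S→Sutton 4·10=40.
Loads: Quay carries 24/29, Sutton carries 10/12. Service 142; fixed 225; total 367.
Next best feasible plan costs 449.

Minimum total cost: 367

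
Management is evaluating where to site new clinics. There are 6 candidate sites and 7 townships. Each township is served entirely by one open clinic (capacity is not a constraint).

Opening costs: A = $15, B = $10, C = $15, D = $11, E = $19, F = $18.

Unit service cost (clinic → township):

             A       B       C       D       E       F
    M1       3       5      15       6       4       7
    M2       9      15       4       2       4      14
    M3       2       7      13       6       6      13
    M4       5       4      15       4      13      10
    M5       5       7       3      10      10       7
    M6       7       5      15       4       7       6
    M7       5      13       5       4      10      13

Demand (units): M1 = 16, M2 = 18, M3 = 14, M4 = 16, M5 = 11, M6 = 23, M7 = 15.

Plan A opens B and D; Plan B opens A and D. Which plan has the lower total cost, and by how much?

Plan B is cheaper by 105.

Plan A: {B, D}: M1→B 5·16=80, M2→D 2·18=36, M3→D 6·14=84, M4→B 4·16=64, M5→B 7·11=77, M6→D 4·23=92, M7→D 4·15=60. Service 493; fixed 21; total 514.
Plan B: {A, D}: M1→A 3·16=48, M2→D 2·18=36, M3→A 2·14=28, M4→D 4·16=64, M5→A 5·11=55, M6→D 4·23=92, M7→D 4·15=60. Service 383; fixed 26; total 409.
Difference: |514 − 409| = 105.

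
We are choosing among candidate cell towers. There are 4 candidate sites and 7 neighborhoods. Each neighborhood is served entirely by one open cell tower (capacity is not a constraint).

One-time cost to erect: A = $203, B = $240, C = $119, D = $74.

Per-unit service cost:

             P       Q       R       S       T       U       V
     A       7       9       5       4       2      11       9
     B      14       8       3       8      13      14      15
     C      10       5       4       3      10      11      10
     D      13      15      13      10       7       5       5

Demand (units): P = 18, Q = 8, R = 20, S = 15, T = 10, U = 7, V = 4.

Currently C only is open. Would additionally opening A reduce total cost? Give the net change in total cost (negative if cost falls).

Current service cost with {C}: 562.
Adding A: each neighborhood re-picks its cheapest; new service cost 424, saving 138.
Extra fixed cost: 203. Net change = 203 − 138 = 65.
(Totals: 681 → 746.)

No — net change +65 (cost rises by 65).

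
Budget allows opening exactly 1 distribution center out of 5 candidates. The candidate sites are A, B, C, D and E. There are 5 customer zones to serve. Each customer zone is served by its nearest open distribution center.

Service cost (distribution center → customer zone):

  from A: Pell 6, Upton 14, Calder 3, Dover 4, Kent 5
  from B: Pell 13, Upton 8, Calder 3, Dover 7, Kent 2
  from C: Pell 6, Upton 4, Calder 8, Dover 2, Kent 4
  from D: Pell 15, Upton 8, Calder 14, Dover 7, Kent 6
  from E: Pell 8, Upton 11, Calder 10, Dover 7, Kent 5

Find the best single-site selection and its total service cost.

With exactly 1 open, each customer zone uses its cheapest among the chosen.
{C}: Pell→C 6, Upton→C 4, Calder→C 8, Dover→C 2, Kent→C 4. Service cost 24.
{A}: service cost 32
{B}: service cost 33
Among all 5 size-1 choices, {C} is lowest.

Choose C only; total service cost 24.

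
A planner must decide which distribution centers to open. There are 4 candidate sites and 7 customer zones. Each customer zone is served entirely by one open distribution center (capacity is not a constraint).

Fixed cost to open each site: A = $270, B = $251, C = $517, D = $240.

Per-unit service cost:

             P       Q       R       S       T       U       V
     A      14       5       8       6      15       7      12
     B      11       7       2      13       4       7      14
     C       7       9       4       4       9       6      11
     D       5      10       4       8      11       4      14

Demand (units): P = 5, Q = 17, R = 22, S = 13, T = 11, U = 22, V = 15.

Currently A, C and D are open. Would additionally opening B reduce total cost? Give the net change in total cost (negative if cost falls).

Current service cost with {A, C, D}: 602.
Adding B: each customer zone re-picks its cheapest; new service cost 503, saving 99.
Extra fixed cost: 251. Net change = 251 − 99 = 152.
(Totals: 1629 → 1781.)

No — net change +152 (cost rises by 152).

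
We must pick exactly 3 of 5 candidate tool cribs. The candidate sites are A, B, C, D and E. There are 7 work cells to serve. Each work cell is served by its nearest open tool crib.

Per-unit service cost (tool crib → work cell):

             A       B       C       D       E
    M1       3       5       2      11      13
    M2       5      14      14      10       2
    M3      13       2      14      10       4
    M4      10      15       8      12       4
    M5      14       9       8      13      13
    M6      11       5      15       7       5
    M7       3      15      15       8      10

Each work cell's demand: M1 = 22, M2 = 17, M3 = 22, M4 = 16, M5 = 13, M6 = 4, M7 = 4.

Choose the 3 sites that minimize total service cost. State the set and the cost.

Choose B, C and E; total service cost 350.

With exactly 3 open, each work cell uses its cheapest among the chosen.
{B, C, E}: M1→C 2·22=44, M2→E 2·17=34, M3→B 2·22=44, M4→E 4·16=64, M5→C 8·13=104, M6→B 5·4=20, M7→E 10·4=40. Service cost 350.
{A, B, E}: service cost 357
{A, C, E}: service cost 366
Among all 10 size-3 choices, {B, C, E} is lowest.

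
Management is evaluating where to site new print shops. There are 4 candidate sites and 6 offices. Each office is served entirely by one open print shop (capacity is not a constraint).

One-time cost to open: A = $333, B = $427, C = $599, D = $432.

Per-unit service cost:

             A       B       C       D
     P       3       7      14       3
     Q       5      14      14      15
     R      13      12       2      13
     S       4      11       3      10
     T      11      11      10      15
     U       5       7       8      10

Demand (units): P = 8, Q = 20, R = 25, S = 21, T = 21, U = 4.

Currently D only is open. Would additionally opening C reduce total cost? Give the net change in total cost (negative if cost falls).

Current service cost with {D}: 1214.
Adding C: each office re-picks its cheapest; new service cost 659, saving 555.
Extra fixed cost: 599. Net change = 599 − 555 = 44.
(Totals: 1646 → 1690.)

No — net change +44 (cost rises by 44).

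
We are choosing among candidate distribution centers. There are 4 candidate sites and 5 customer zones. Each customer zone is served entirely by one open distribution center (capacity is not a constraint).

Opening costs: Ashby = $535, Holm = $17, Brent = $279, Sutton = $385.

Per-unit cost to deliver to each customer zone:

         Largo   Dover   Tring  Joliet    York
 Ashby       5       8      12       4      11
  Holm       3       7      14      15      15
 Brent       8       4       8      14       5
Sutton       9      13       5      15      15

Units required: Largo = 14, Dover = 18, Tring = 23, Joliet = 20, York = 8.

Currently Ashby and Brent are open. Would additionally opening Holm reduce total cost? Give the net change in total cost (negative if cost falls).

Current service cost with {Ashby, Brent}: 446.
Adding Holm: each customer zone re-picks its cheapest; new service cost 418, saving 28.
Extra fixed cost: 17. Net change = 17 − 28 = -11.
(Totals: 1260 → 1249.)

Yes — net change −11 (cost falls by 11).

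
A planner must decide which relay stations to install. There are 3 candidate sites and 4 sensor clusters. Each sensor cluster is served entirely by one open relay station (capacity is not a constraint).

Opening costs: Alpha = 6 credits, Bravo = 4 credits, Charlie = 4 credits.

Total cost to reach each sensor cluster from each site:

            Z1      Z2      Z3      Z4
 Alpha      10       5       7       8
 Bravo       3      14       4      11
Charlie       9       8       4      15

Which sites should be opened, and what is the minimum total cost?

For any fixed open set, each sensor cluster goes to its cheapest open site; total = fixed + service.
{Alpha, Bravo}: Z1→Bravo 3, Z2→Alpha 5, Z3→Bravo 4, Z4→Alpha 8. Service 20; fixed 10; total 30.
{Alpha, Bravo, Charlie}: service 20 + fixed 14 = 34
{Bravo, Charlie}: service 26 + fixed 8 = 34
{Bravo}: service 32 + fixed 4 = 36
No other subset beats 30.

Open Alpha and Bravo; minimum total cost 30.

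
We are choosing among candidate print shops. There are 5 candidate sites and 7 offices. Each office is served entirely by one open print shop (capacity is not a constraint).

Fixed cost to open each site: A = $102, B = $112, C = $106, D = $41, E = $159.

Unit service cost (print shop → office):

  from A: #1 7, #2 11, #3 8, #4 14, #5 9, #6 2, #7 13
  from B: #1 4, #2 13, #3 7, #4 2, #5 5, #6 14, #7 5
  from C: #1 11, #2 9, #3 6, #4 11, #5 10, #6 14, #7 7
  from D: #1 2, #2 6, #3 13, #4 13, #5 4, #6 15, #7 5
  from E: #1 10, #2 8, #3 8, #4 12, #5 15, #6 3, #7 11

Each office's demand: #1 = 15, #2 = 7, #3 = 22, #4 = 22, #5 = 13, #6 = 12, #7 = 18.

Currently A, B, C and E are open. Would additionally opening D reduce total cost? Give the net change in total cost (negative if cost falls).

Current service cost with {A, B, C, E}: 471.
Adding D: each office re-picks its cheapest; new service cost 414, saving 57.
Extra fixed cost: 41. Net change = 41 − 57 = -16.
(Totals: 950 → 934.)

Yes — net change −16 (cost falls by 16).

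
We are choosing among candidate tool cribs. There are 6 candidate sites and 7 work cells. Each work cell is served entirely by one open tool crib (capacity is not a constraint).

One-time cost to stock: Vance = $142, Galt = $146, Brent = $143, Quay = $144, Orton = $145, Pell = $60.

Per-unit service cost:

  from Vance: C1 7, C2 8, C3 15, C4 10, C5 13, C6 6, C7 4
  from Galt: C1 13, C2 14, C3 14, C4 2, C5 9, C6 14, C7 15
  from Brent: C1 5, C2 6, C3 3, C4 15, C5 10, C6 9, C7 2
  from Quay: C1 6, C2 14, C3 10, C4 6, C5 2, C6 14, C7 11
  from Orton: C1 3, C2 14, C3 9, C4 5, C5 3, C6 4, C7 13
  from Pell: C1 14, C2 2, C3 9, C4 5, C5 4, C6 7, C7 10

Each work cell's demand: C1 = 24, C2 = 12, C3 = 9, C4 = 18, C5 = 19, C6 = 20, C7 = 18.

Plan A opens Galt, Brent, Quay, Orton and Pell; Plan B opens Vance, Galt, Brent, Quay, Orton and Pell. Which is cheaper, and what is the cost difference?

Plan A is cheaper by 142.

Plan A: {Galt, Brent, Quay, Orton, Pell}: C1→Orton 3·24=72, C2→Pell 2·12=24, C3→Brent 3·9=27, C4→Galt 2·18=36, C5→Quay 2·19=38, C6→Orton 4·20=80, C7→Brent 2·18=36. Service 313; fixed 638; total 951.
Plan B: {Vance, Galt, Brent, Quay, Orton, Pell}: C1→Orton 3·24=72, C2→Pell 2·12=24, C3→Brent 3·9=27, C4→Galt 2·18=36, C5→Quay 2·19=38, C6→Orton 4·20=80, C7→Brent 2·18=36. Service 313; fixed 780; total 1093.
Difference: |951 − 1093| = 142.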